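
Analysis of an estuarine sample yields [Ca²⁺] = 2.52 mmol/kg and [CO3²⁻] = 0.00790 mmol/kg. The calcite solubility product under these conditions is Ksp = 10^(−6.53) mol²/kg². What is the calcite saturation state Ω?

Ksp = 10^(−6.53) = 2.951×10^-7
Ω = [Ca²⁺][CO3²⁻]/Ksp = (2.52×10^-3)(0.00790×10^-3) / 2.951×10^-7 = 0.0675

Ω = 0.0675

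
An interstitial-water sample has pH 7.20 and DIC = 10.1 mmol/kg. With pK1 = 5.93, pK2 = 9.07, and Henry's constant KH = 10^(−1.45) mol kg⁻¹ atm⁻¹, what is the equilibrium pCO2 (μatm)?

pCO2 = 1.43×10^4 μatm

α₀ = 1 / (1 + K1/[H⁺] + K1K2/[H⁺]²) = 1 / (1 + 10^+1.27 + 10^-0.60)
   = 1 / (1 + 18.621 + 0.25119) = 1/19.872 = 0.05032
[CO2*] = α₀ × DIC = 0.05032 × 10.1 = 0.5083 mmol/kg
pCO2 = [CO2*]/KH = 5.083×10^-4 / 3.548×10^-2 = 1.43×10^4 μatm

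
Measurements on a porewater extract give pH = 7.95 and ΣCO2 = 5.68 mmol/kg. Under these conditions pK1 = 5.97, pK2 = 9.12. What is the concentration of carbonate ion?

α₂ = 1 / (1 + [H⁺]/K2 + [H⁺]²/(K1K2)) = 1 / (1 + 10^+1.17 + 10^-0.81)
   = 1 / (1 + 14.791 + 0.15488) = 1/15.946 = 0.06271
[CO3²⁻] = α₂ × DIC = 0.06271 × 5.68 = 0.356 mmol/kg

[CO3²⁻] = 0.356 mmol/kg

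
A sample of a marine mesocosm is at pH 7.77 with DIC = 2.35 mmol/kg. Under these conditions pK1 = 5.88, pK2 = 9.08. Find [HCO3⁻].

[HCO3⁻] = 2.21 mmol/kg

α₁ = 1 / (1 + [H⁺]/K1 + K2/[H⁺]) = 1 / (1 + 10^-1.89 + 10^-1.31)
   = 1 / (1 + 0.012882 + 0.048978) = 1/1.0619 = 0.9417
[HCO3⁻] = α₁ × DIC = 0.9417 × 2.35 = 2.21 mmol/kg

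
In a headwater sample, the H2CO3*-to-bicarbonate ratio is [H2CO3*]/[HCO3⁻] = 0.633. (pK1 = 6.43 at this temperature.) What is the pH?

pH = 6.63

From K1 = [H⁺][HCO3⁻]/[H2CO3*]:  pH = pK1 − log₁₀([H2CO3*]/[HCO3⁻])
log₁₀(0.633) = -0.199
pH = 6.43 − (-0.199) = 6.63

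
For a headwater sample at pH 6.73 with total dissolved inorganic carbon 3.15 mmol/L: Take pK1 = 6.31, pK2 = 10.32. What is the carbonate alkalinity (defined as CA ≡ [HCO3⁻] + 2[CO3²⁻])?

CA = 2.28 mmol/L

CA = [HCO3⁻] + 2[CO3²⁻] = (α₁ + 2α₂)·DIC
At pH 6.73: [H⁺]/K1 = 10^-0.42 = 0.38019, K2/[H⁺] = 10^-3.59 = 0.00025704
α₁ = 1/(1 + 0.38019 + 0.00025704) = 1/1.3804 = 0.7244; α₂ = α₁·K2/[H⁺] = 0.0001862
α₁ + 2α₂ = 0.7248
CA = 0.7248 × 3.15 = 2.28 mmol/L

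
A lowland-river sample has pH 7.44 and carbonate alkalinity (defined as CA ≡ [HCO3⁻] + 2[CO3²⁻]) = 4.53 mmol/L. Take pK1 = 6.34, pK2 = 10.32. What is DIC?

CA = [HCO3⁻] + 2[CO3²⁻] = (α₁ + 2α₂)·DIC
At pH 7.44: [H⁺]/K1 = 10^-1.10 = 0.079433, K2/[H⁺] = 10^-2.88 = 0.0013183
α₁ = 1/(1 + 0.079433 + 0.0013183) = 1/1.0808 = 0.9253; α₂ = α₁·K2/[H⁺] = 0.001220
α₁ + 2α₂ = 0.9277
DIC = CA / (α₁ + 2α₂) = 4.53 / 0.9277 = 4.88 mmol/L

DIC = 4.88 mmol/L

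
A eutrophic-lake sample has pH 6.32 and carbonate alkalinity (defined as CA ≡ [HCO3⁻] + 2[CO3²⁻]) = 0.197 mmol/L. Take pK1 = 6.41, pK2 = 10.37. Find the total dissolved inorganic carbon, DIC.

DIC = 0.439 mmol/L

CA = [HCO3⁻] + 2[CO3²⁻] = (α₁ + 2α₂)·DIC
At pH 6.32: [H⁺]/K1 = 10^0.09 = 1.2303, K2/[H⁺] = 10^-4.05 = 8.9125×10^-5
α₁ = 1/(1 + 1.2303 + 8.9125×10^-5) = 1/2.2304 = 0.4484; α₂ = α₁·K2/[H⁺] = 3.996×10^-5
α₁ + 2α₂ = 0.4484
DIC = CA / (α₁ + 2α₂) = 0.197 / 0.4484 = 0.439 mmol/L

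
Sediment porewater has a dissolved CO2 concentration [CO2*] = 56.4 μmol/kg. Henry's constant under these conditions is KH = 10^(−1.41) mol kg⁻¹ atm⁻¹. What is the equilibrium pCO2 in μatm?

KH = 10^(−1.41) = 3.890×10^-2 mol kg⁻¹ atm⁻¹
pCO2 = [CO2*]/KH = 56.4×10^-6 / 3.890×10^-2 = 1.45×10^-3 atm = 1450 μatm

pCO2 = 1450 μatm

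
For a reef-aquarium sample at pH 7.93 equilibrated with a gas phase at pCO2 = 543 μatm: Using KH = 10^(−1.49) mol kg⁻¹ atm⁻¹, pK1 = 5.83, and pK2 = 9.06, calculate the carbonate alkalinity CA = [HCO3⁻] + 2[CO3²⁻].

[CO2*] = KH · pCO2 = 10^(−1.49) × 543×10^-6 = 1.757×10^-5 mol/kg
α₀ = 1/(1 + K1/[H⁺] + K1K2/[H⁺]²) = 1/(1 + 10^+2.10 + 10^+0.97) = 0.007341
DIC = [CO2*]/α₀ = 1.757×10^-5 / 0.007341 = 2.394 mmol/kg
CA = (α₁ + 2α₂)·DIC = (0.9242 + 2×0.06851) × 2.394 = 2.54 mmol/kg

CA = 2.54 mmol/kg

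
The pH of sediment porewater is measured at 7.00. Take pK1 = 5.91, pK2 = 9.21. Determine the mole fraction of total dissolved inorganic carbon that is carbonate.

α₂ = 0.00567

α₂ = 1 / (1 + [H⁺]/K2 + [H⁺]²/(K1K2)) = 1 / (1 + 10^+2.21 + 10^+1.12)
   = 1 / (1 + 162.18 + 13.183) = 1/176.36 = 0.005670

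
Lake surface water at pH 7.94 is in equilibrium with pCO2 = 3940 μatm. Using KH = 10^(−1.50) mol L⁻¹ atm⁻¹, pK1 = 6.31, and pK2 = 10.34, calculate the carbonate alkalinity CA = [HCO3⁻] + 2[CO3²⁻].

[CO2*] = KH · pCO2 = 10^(−1.50) × 3940×10^-6 = 1.246×10^-4 mol/L
α₀ = 1/(1 + K1/[H⁺] + K1K2/[H⁺]²) = 1/(1 + 10^+1.63 + 10^-0.77) = 0.02282
DIC = [CO2*]/α₀ = 1.246×10^-4 / 0.02282 = 5.461 mmol/L
CA = (α₁ + 2α₂)·DIC = (0.9733 + 2×0.003875) × 5.461 = 5.36 mmol/L

CA = 5.36 mmol/L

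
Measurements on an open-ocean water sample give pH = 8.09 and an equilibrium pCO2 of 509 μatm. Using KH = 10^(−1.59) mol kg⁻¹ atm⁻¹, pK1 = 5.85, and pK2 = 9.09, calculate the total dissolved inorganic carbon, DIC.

[CO2*] = KH · pCO2 = 10^(−1.59) × 509×10^-6 = 1.308×10^-5 mol/kg
α₀ = 1/(1 + K1/[H⁺] + K1K2/[H⁺]²) = 1/(1 + 10^+2.24 + 10^+1.24) = 0.005204
DIC = [CO2*]/α₀ = 1.308×10^-5 / 0.005204 = 2.51 mmol/kg

DIC = 2.51 mmol/kg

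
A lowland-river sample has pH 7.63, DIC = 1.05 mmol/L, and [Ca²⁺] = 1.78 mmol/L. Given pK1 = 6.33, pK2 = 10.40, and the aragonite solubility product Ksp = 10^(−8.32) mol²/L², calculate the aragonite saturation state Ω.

Ω = 0.630

α₂ = 1 / (1 + [H⁺]/K2 + [H⁺]²/(K1K2)) = 1 / (1 + 10^+2.77 + 10^+1.47)
   = 1 / (1 + 588.84 + 29.512) = 1/619.36 = 0.001615
[CO3²⁻] = α₂ × DIC = 0.001615 × 1.05 = 0.001695 mmol/L = 1.695 μmol/L
Ksp = 10^(−8.32) = 4.786×10^-9
Ω = [Ca²⁺][CO3²⁻]/Ksp = (1.78×10^-3)(1.695×10^-6) / 4.786×10^-9 = 0.630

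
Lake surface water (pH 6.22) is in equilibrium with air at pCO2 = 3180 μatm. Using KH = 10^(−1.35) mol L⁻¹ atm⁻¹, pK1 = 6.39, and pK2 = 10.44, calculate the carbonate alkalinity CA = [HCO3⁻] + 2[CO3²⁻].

CA = 0.0960 mmol/L

[CO2*] = KH · pCO2 = 10^(−1.35) × 3180×10^-6 = 1.420×10^-4 mol/L
α₀ = 1/(1 + K1/[H⁺] + K1K2/[H⁺]²) = 1/(1 + 10^-0.17 + 10^-4.39) = 0.5966
DIC = [CO2*]/α₀ = 1.420×10^-4 / 0.5966 = 0.2381 mmol/L
CA = (α₁ + 2α₂)·DIC = (0.4034 + 2×2.430×10^-5) × 0.2381 = 0.0960 mmol/L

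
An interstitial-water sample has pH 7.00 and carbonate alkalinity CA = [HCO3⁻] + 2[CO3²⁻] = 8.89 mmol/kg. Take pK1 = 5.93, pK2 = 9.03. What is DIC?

DIC = 9.55 mmol/kg

CA = [HCO3⁻] + 2[CO3²⁻] = (α₁ + 2α₂)·DIC
At pH 7.00: [H⁺]/K1 = 10^-1.07 = 0.085114, K2/[H⁺] = 10^-2.03 = 0.0093325
α₁ = 1/(1 + 0.085114 + 0.0093325) = 1/1.0944 = 0.9137; α₂ = α₁·K2/[H⁺] = 0.008527
α₁ + 2α₂ = 0.9308
DIC = CA / (α₁ + 2α₂) = 8.89 / 0.9308 = 9.55 mmol/kg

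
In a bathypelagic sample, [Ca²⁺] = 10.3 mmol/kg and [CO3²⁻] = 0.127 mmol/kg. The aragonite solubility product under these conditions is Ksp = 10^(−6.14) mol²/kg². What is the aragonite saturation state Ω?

Ω = 1.81

Ksp = 10^(−6.14) = 7.244×10^-7
Ω = [Ca²⁺][CO3²⁻]/Ksp = (10.3×10^-3)(0.127×10^-3) / 7.244×10^-7 = 1.81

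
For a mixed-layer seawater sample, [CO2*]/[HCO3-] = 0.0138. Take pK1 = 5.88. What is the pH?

From K1 = [H⁺][HCO3-]/[CO2*]:  pH = pK1 − log₁₀([CO2*]/[HCO3-])
log₁₀(0.0138) = -1.860
pH = 5.88 − (-1.860) = 7.74

pH = 7.74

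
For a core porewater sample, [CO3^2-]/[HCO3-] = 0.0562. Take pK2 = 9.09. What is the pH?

pH = 7.84

From K2 = [H⁺][CO3^2-]/[HCO3-]:  pH = pK2 + log₁₀([CO3^2-]/[HCO3-])
log₁₀(0.0562) = -1.250
pH = 9.09 + (-1.250) = 7.84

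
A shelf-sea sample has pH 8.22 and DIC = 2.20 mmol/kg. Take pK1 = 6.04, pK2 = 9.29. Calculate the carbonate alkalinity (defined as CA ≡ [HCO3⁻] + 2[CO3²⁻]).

CA = 2.36 mmol/kg

CA = [HCO3⁻] + 2[CO3²⁻] = (α₁ + 2α₂)·DIC
At pH 8.22: [H⁺]/K1 = 10^-2.18 = 0.0066069, K2/[H⁺] = 10^-1.07 = 0.085114
α₁ = 1/(1 + 0.0066069 + 0.085114) = 1/1.0917 = 0.9160; α₂ = α₁·K2/[H⁺] = 0.07796
α₁ + 2α₂ = 1.0719
CA = 1.0719 × 2.20 = 2.36 mmol/kg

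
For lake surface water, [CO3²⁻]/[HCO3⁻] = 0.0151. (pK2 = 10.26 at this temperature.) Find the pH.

From K2 = [H⁺][CO3²⁻]/[HCO3⁻]:  pH = pK2 + log₁₀([CO3²⁻]/[HCO3⁻])
log₁₀(0.0151) = -1.821
pH = 10.26 + (-1.821) = 8.44

pH = 8.44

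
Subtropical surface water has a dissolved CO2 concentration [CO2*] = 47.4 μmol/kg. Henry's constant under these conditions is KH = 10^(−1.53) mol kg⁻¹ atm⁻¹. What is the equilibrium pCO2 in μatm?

KH = 10^(−1.53) = 2.951×10^-2 mol kg⁻¹ atm⁻¹
pCO2 = [CO2*]/KH = 47.4×10^-6 / 2.951×10^-2 = 1.61×10^-3 atm = 1610 μatm

pCO2 = 1610 μatm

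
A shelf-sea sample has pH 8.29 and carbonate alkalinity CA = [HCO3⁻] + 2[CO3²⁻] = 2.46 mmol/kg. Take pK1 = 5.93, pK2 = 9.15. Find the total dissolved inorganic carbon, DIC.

CA = [HCO3⁻] + 2[CO3²⁻] = (α₁ + 2α₂)·DIC
At pH 8.29: [H⁺]/K1 = 10^-2.36 = 0.0043652, K2/[H⁺] = 10^-0.86 = 0.13804
α₁ = 1/(1 + 0.0043652 + 0.13804) = 1/1.1424 = 0.8753; α₂ = α₁·K2/[H⁺] = 0.1208
α₁ + 2α₂ = 1.1170
DIC = CA / (α₁ + 2α₂) = 2.46 / 1.1170 = 2.20 mmol/kg

DIC = 2.20 mmol/kg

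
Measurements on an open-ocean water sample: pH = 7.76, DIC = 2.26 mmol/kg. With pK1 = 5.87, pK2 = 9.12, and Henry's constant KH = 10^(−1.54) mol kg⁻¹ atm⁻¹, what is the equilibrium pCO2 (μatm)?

pCO2 = 955 μatm

α₀ = 1 / (1 + K1/[H⁺] + K1K2/[H⁺]²) = 1 / (1 + 10^+1.89 + 10^+0.53)
   = 1 / (1 + 77.625 + 3.3884) = 1/82.013 = 0.01219
[CO2*] = α₀ × DIC = 0.01219 × 2.26 = 0.02756 mmol/kg
pCO2 = [CO2*]/KH = 2.756×10^-5 / 2.884×10^-2 = 955 μatm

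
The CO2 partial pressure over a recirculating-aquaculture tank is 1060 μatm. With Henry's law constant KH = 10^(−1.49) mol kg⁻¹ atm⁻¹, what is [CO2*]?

KH = 10^(−1.49) = 3.236×10^-2 mol kg⁻¹ atm⁻¹
[CO2*] = KH · pCO2 = 3.236×10^-2 × 1060×10^-6 atm = 3.43×10^-5 mol/kg

[CO2*] = 34.3 μmol/kg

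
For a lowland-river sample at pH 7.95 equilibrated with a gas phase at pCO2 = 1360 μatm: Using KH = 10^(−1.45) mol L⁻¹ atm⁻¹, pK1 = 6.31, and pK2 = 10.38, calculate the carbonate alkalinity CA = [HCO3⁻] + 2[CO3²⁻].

CA = 2.12 mmol/L

[CO2*] = KH · pCO2 = 10^(−1.45) × 1360×10^-6 = 4.825×10^-5 mol/L
α₀ = 1/(1 + K1/[H⁺] + K1K2/[H⁺]²) = 1/(1 + 10^+1.64 + 10^-0.79) = 0.02231
DIC = [CO2*]/α₀ = 4.825×10^-5 / 0.02231 = 2.162 mmol/L
CA = (α₁ + 2α₂)·DIC = (0.9741 + 2×0.003619) × 2.162 = 2.12 mmol/L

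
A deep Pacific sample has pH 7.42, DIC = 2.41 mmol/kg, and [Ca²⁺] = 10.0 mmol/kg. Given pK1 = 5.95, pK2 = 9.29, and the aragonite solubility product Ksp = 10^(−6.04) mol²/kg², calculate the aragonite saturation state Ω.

Ω = 0.340

α₂ = 1 / (1 + [H⁺]/K2 + [H⁺]²/(K1K2)) = 1 / (1 + 10^+1.87 + 10^+0.40)
   = 1 / (1 + 74.131 + 2.5119) = 1/77.643 = 0.01288
[CO3²⁻] = α₂ × DIC = 0.01288 × 2.41 = 0.03104 mmol/kg
Ksp = 10^(−6.04) = 9.120×10^-7
Ω = [Ca²⁺][CO3²⁻]/Ksp = (10.0×10^-3)(3.104×10^-5) / 9.120×10^-7 = 0.340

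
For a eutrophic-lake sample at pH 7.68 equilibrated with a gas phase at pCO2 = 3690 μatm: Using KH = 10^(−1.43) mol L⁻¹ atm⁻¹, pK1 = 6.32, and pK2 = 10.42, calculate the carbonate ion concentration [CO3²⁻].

[CO2*] = KH · pCO2 = 10^(−1.43) × 3690×10^-6 = 1.371×10^-4 mol/L
α₀ = 1/(1 + K1/[H⁺] + K1K2/[H⁺]²) = 1/(1 + 10^+1.36 + 10^-1.38) = 0.04175
DIC = [CO2*]/α₀ = 1.371×10^-4 / 0.04175 = 3.284 mmol/L
[CO3²⁻] = α₂·DIC; α₂ = 0.001741, so [CO3²⁻] = 0.001741 × 3.284 = 0.00572 mmol/L = 5.72 μmol/L

[CO3²⁻] = 5.72 μmol/L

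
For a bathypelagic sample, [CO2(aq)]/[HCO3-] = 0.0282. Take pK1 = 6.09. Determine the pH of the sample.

From K1 = [H⁺][HCO3-]/[CO2(aq)]:  pH = pK1 − log₁₀([CO2(aq)]/[HCO3-])
log₁₀(0.0282) = -1.550
pH = 6.09 − (-1.550) = 7.64

pH = 7.64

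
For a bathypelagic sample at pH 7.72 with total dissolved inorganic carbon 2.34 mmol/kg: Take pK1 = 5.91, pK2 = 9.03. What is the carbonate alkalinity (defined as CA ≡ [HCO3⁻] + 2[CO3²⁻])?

CA = 2.41 mmol/kg

CA = [HCO3⁻] + 2[CO3²⁻] = (α₁ + 2α₂)·DIC
At pH 7.72: [H⁺]/K1 = 10^-1.81 = 0.015488, K2/[H⁺] = 10^-1.31 = 0.048978
α₁ = 1/(1 + 0.015488 + 0.048978) = 1/1.0645 = 0.9394; α₂ = α₁·K2/[H⁺] = 0.04601
α₁ + 2α₂ = 1.0315
CA = 1.0315 × 2.34 = 2.41 mmol/kg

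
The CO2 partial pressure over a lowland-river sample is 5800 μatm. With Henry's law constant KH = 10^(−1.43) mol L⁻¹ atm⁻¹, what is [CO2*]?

[CO2*] = 215 μmol/L

KH = 10^(−1.43) = 3.715×10^-2 mol L⁻¹ atm⁻¹
[CO2*] = KH · pCO2 = 3.715×10^-2 × 5800×10^-6 atm = 2.15×10^-4 mol/L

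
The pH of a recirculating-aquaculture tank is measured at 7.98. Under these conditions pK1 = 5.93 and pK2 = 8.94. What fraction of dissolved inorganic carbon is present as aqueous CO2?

α₀ = 1 / (1 + K1/[H⁺] + K1K2/[H⁺]²) = 1 / (1 + 10^+2.05 + 10^+1.09)
   = 1 / (1 + 112.20 + 12.303) = 1/125.50 = 0.007968

α₀ = 0.00797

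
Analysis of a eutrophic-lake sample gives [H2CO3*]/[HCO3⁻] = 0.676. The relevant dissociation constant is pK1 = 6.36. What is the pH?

From K1 = [H⁺][HCO3⁻]/[H2CO3*]:  pH = pK1 − log₁₀([H2CO3*]/[HCO3⁻])
log₁₀(0.676) = -0.170
pH = 6.36 − (-0.170) = 6.53

pH = 6.53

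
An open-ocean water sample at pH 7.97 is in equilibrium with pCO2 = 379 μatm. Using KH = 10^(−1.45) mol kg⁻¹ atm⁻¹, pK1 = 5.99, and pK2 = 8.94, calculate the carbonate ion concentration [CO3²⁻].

[CO3²⁻] = 0.138 mmol/kg

[CO2*] = KH · pCO2 = 10^(−1.45) × 379×10^-6 = 1.345×10^-5 mol/kg
α₀ = 1/(1 + K1/[H⁺] + K1K2/[H⁺]²) = 1/(1 + 10^+1.98 + 10^+1.01) = 0.009369
DIC = [CO2*]/α₀ = 1.345×10^-5 / 0.009369 = 1.435 mmol/kg
[CO3²⁻] = α₂·DIC; α₂ = 0.09587, so [CO3²⁻] = 0.09587 × 1.435 = 0.138 mmol/kg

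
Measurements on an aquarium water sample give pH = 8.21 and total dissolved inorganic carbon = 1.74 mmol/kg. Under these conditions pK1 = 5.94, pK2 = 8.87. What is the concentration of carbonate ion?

α₂ = 1 / (1 + [H⁺]/K2 + [H⁺]²/(K1K2)) = 1 / (1 + 10^+0.66 + 10^-1.61)
   = 1 / (1 + 4.5709 + 0.024547) = 1/5.5954 = 0.1787
[CO3²⁻] = α₂ × DIC = 0.1787 × 1.74 = 0.311 mmol/kg

[CO3²⁻] = 0.311 mmol/kg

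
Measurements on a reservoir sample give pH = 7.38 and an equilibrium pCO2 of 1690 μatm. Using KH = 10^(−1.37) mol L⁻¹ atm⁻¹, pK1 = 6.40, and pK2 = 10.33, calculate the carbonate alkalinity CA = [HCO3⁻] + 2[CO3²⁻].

CA = 0.690 mmol/L

[CO2*] = KH · pCO2 = 10^(−1.37) × 1690×10^-6 = 7.209×10^-5 mol/L
α₀ = 1/(1 + K1/[H⁺] + K1K2/[H⁺]²) = 1/(1 + 10^+0.98 + 10^-1.97) = 0.09469
DIC = [CO2*]/α₀ = 7.209×10^-5 / 0.09469 = 0.7613 mmol/L
CA = (α₁ + 2α₂)·DIC = (0.9043 + 2×0.001015) × 0.7613 = 0.690 mmol/L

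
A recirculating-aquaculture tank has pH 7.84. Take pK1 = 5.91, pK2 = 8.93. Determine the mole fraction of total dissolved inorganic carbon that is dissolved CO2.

α₀ = 0.0107

α₀ = 1 / (1 + K1/[H⁺] + K1K2/[H⁺]²) = 1 / (1 + 10^+1.93 + 10^+0.84)
   = 1 / (1 + 85.114 + 6.9183) = 1/93.032 = 0.01075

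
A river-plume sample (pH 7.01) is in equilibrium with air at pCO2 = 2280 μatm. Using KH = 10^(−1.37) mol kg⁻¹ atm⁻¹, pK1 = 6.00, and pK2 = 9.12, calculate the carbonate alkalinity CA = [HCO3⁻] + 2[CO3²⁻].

[CO2*] = KH · pCO2 = 10^(−1.37) × 2280×10^-6 = 9.726×10^-5 mol/kg
α₀ = 1/(1 + K1/[H⁺] + K1K2/[H⁺]²) = 1/(1 + 10^+1.01 + 10^-1.10) = 0.08840
DIC = [CO2*]/α₀ = 9.726×10^-5 / 0.08840 = 1.100 mmol/kg
CA = (α₁ + 2α₂)·DIC = (0.9046 + 2×0.007022) × 1.100 = 1.01 mmol/kg

CA = 1.01 mmol/kg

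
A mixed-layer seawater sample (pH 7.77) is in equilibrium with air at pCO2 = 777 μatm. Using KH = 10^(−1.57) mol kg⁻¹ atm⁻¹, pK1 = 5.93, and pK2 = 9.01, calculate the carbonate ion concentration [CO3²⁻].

[CO3²⁻] = 0.0833 mmol/kg

[CO2*] = KH · pCO2 = 10^(−1.57) × 777×10^-6 = 2.091×10^-5 mol/kg
α₀ = 1/(1 + K1/[H⁺] + K1K2/[H⁺]²) = 1/(1 + 10^+1.84 + 10^+0.60) = 0.01348
DIC = [CO2*]/α₀ = 2.091×10^-5 / 0.01348 = 1.551 mmol/kg
[CO3²⁻] = α₂·DIC; α₂ = 0.05368, so [CO3²⁻] = 0.05368 × 1.551 = 0.0833 mmol/kg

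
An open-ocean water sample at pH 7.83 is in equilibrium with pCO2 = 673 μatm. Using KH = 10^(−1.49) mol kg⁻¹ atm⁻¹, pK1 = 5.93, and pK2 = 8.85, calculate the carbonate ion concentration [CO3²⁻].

[CO3²⁻] = 0.165 mmol/kg

[CO2*] = KH · pCO2 = 10^(−1.49) × 673×10^-6 = 2.178×10^-5 mol/kg
α₀ = 1/(1 + K1/[H⁺] + K1K2/[H⁺]²) = 1/(1 + 10^+1.90 + 10^+0.88) = 0.01136
DIC = [CO2*]/α₀ = 2.178×10^-5 / 0.01136 = 1.917 mmol/kg
[CO3²⁻] = α₂·DIC; α₂ = 0.08618, so [CO3²⁻] = 0.08618 × 1.917 = 0.165 mmol/kg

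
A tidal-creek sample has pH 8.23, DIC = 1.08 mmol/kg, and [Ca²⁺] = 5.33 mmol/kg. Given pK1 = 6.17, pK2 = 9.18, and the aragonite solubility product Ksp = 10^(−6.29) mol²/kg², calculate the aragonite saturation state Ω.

α₂ = 1 / (1 + [H⁺]/K2 + [H⁺]²/(K1K2)) = 1 / (1 + 10^+0.95 + 10^-1.11)
   = 1 / (1 + 8.9125 + 0.077625) = 1/9.9901 = 0.1001
[CO3²⁻] = α₂ × DIC = 0.1001 × 1.08 = 0.1081 mmol/kg
Ksp = 10^(−6.29) = 5.129×10^-7
Ω = [Ca²⁺][CO3²⁻]/Ksp = (5.33×10^-3)(1.081×10^-4) / 5.129×10^-7 = 1.12

Ω = 1.12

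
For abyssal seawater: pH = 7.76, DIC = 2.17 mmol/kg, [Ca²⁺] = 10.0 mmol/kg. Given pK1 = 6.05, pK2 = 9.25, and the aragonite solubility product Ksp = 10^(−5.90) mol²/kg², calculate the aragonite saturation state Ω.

α₂ = 1 / (1 + [H⁺]/K2 + [H⁺]²/(K1K2)) = 1 / (1 + 10^+1.49 + 10^-0.22)
   = 1 / (1 + 30.903 + 0.60256) = 1/32.506 = 0.03076
[CO3²⁻] = α₂ × DIC = 0.03076 × 2.17 = 0.06676 mmol/kg
Ksp = 10^(−5.90) = 1.259×10^-6
Ω = [Ca²⁺][CO3²⁻]/Ksp = (10.0×10^-3)(6.676×10^-5) / 1.259×10^-6 = 0.530

Ω = 0.530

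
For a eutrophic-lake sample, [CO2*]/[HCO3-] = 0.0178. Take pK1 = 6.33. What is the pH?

From K1 = [H⁺][HCO3-]/[CO2*]:  pH = pK1 − log₁₀([CO2*]/[HCO3-])
log₁₀(0.0178) = -1.750
pH = 6.33 − (-1.750) = 8.08

pH = 8.08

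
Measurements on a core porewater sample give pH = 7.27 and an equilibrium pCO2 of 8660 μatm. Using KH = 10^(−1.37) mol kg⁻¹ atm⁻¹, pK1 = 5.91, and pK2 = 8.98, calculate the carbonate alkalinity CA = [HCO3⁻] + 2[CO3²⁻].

[CO2*] = KH · pCO2 = 10^(−1.37) × 8660×10^-6 = 3.694×10^-4 mol/kg
α₀ = 1/(1 + K1/[H⁺] + K1K2/[H⁺]²) = 1/(1 + 10^+1.36 + 10^-0.35) = 0.04106
DIC = [CO2*]/α₀ = 3.694×10^-4 / 0.04106 = 8.997 mmol/kg
CA = (α₁ + 2α₂)·DIC = (0.9406 + 2×0.01834) × 8.997 = 8.79 mmol/kg

CA = 8.79 mmol/kg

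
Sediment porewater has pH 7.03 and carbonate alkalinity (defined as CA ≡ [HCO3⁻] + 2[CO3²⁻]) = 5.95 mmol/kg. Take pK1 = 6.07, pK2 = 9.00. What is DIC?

DIC = 6.53 mmol/kg

CA = [HCO3⁻] + 2[CO3²⁻] = (α₁ + 2α₂)·DIC
At pH 7.03: [H⁺]/K1 = 10^-0.96 = 0.10965, K2/[H⁺] = 10^-1.97 = 0.010715
α₁ = 1/(1 + 0.10965 + 0.010715) = 1/1.1204 = 0.8926; α₂ = α₁·K2/[H⁺] = 0.009564
α₁ + 2α₂ = 0.9117
DIC = CA / (α₁ + 2α₂) = 5.95 / 0.9117 = 6.53 mmol/kg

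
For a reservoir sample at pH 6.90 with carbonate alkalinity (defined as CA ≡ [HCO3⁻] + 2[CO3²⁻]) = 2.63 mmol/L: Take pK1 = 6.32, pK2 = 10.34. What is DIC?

CA = [HCO3⁻] + 2[CO3²⁻] = (α₁ + 2α₂)·DIC
At pH 6.90: [H⁺]/K1 = 10^-0.58 = 0.26303, K2/[H⁺] = 10^-3.44 = 0.00036308
α₁ = 1/(1 + 0.26303 + 0.00036308) = 1/1.2634 = 0.7915; α₂ = α₁·K2/[H⁺] = 0.0002874
α₁ + 2α₂ = 0.7921
DIC = CA / (α₁ + 2α₂) = 2.63 / 0.7921 = 3.32 mmol/L

DIC = 3.32 mmol/L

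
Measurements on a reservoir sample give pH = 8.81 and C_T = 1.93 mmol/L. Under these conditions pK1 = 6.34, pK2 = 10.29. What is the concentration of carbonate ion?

α₂ = 1 / (1 + [H⁺]/K2 + [H⁺]²/(K1K2)) = 1 / (1 + 10^+1.48 + 10^-0.99)
   = 1 / (1 + 30.200 + 0.10233) = 1/31.302 = 0.03195
[CO3²⁻] = α₂ × DIC = 0.03195 × 1.93 = 0.0617 mmol/L

[CO3²⁻] = 0.0617 mmol/L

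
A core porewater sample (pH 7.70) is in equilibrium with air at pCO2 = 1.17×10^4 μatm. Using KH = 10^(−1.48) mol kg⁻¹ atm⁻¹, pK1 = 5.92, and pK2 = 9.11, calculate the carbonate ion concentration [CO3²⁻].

[CO3²⁻] = 0.908 mmol/kg

[CO2*] = KH · pCO2 = 10^(−1.48) × 1.17×10^4×10^-6 = 3.874×10^-4 mol/kg
α₀ = 1/(1 + K1/[H⁺] + K1K2/[H⁺]²) = 1/(1 + 10^+1.78 + 10^+0.37) = 0.01572
DIC = [CO2*]/α₀ = 3.874×10^-4 / 0.01572 = 24.64 mmol/kg
[CO3²⁻] = α₂·DIC; α₂ = 0.03686, so [CO3²⁻] = 0.03686 × 24.64 = 0.908 mmol/kg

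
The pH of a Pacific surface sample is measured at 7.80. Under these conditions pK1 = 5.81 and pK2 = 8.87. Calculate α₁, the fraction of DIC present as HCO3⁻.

α₁ = 0.913

α₁ = 1 / (1 + [H⁺]/K1 + K2/[H⁺]) = 1 / (1 + 10^-1.99 + 10^-1.07)
   = 1 / (1 + 0.010233 + 0.085114) = 1/1.0953 = 0.9130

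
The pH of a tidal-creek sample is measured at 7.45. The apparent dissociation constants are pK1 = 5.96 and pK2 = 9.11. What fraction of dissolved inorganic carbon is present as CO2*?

α₀ = 0.0307

α₀ = 1 / (1 + K1/[H⁺] + K1K2/[H⁺]²) = 1 / (1 + 10^+1.49 + 10^-0.17)
   = 1 / (1 + 30.903 + 0.67608) = 1/32.579 = 0.03069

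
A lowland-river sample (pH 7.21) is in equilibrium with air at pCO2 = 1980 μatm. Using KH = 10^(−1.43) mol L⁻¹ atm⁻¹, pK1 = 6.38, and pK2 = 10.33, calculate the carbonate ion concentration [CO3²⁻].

[CO3²⁻] = 0.377 μmol/L

[CO2*] = KH · pCO2 = 10^(−1.43) × 1980×10^-6 = 7.356×10^-5 mol/L
α₀ = 1/(1 + K1/[H⁺] + K1K2/[H⁺]²) = 1/(1 + 10^+0.83 + 10^-2.29) = 0.1288
DIC = [CO2*]/α₀ = 7.356×10^-5 / 0.1288 = 0.5713 mmol/L
[CO3²⁻] = α₂·DIC; α₂ = 0.0006604, so [CO3²⁻] = 0.0006604 × 0.5713 = 0.000377 mmol/L = 0.377 μmol/L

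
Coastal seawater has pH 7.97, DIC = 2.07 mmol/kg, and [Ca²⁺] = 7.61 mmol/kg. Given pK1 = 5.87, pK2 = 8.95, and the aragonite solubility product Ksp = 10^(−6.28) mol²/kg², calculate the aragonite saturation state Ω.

α₂ = 1 / (1 + [H⁺]/K2 + [H⁺]²/(K1K2)) = 1 / (1 + 10^+0.98 + 10^-1.12)
   = 1 / (1 + 9.5499 + 0.075858) = 1/10.626 = 0.09411
[CO3²⁻] = α₂ × DIC = 0.09411 × 2.07 = 0.1948 mmol/kg
Ksp = 10^(−6.28) = 5.248×10^-7
Ω = [Ca²⁺][CO3²⁻]/Ksp = (7.61×10^-3)(1.948×10^-4) / 5.248×10^-7 = 2.82

Ω = 2.82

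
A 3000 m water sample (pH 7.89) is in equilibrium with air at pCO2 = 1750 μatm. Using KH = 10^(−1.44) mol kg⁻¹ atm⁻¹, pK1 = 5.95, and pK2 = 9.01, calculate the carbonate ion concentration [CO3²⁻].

[CO2*] = KH · pCO2 = 10^(−1.44) × 1750×10^-6 = 6.354×10^-5 mol/kg
α₀ = 1/(1 + K1/[H⁺] + K1K2/[H⁺]²) = 1/(1 + 10^+1.94 + 10^+0.82) = 0.01056
DIC = [CO2*]/α₀ = 6.354×10^-5 / 0.01056 = 6.017 mmol/kg
[CO3²⁻] = α₂·DIC; α₂ = 0.06976, so [CO3²⁻] = 0.06976 × 6.017 = 0.420 mmol/kg

[CO3²⁻] = 0.420 mmol/kg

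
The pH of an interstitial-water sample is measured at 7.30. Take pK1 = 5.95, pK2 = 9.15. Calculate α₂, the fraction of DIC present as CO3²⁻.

α₂ = 0.0133

α₂ = 1 / (1 + [H⁺]/K2 + [H⁺]²/(K1K2)) = 1 / (1 + 10^+1.85 + 10^+0.50)
   = 1 / (1 + 70.795 + 3.1623) = 1/74.957 = 0.01334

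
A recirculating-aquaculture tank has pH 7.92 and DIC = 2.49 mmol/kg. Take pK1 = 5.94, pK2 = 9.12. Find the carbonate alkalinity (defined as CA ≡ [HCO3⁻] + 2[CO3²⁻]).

CA = [HCO3⁻] + 2[CO3²⁻] = (α₁ + 2α₂)·DIC
At pH 7.92: [H⁺]/K1 = 10^-1.98 = 0.010471, K2/[H⁺] = 10^-1.20 = 0.063096
α₁ = 1/(1 + 0.010471 + 0.063096) = 1/1.0736 = 0.9315; α₂ = α₁·K2/[H⁺] = 0.05877
α₁ + 2α₂ = 1.0490
CA = 1.0490 × 2.49 = 2.61 mmol/kg

CA = 2.61 mmol/kg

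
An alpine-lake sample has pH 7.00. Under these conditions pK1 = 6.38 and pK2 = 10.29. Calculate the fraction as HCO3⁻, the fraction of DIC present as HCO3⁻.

α₁ = 0.806

α₁ = 1 / (1 + [H⁺]/K1 + K2/[H⁺]) = 1 / (1 + 10^-0.62 + 10^-3.29)
   = 1 / (1 + 0.23988 + 0.00051286) = 1/1.2404 = 0.8062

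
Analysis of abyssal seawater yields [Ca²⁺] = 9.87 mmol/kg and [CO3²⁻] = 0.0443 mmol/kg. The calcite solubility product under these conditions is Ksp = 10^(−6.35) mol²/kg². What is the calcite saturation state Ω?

Ksp = 10^(−6.35) = 4.467×10^-7
Ω = [Ca²⁺][CO3²⁻]/Ksp = (9.87×10^-3)(0.0443×10^-3) / 4.467×10^-7 = 0.979

Ω = 0.979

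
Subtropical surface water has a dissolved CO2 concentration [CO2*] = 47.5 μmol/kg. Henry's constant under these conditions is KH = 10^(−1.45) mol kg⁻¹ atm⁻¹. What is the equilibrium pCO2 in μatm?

pCO2 = 1340 μatm

KH = 10^(−1.45) = 3.548×10^-2 mol kg⁻¹ atm⁻¹
pCO2 = [CO2*]/KH = 47.5×10^-6 / 3.548×10^-2 = 1.34×10^-3 atm = 1340 μatm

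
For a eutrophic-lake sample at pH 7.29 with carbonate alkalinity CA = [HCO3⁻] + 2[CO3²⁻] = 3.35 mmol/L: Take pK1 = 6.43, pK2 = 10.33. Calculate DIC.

CA = [HCO3⁻] + 2[CO3²⁻] = (α₁ + 2α₂)·DIC
At pH 7.29: [H⁺]/K1 = 10^-0.86 = 0.13804, K2/[H⁺] = 10^-3.04 = 0.00091201
α₁ = 1/(1 + 0.13804 + 0.00091201) = 1/1.1390 = 0.8780; α₂ = α₁·K2/[H⁺] = 0.0008007
α₁ + 2α₂ = 0.8796
DIC = CA / (α₁ + 2α₂) = 3.35 / 0.8796 = 3.81 mmol/L

DIC = 3.81 mmol/L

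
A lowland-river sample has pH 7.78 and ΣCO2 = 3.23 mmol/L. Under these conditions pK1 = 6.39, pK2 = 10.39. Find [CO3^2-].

[CO3²⁻] = 7.60 μmol/L

α₂ = 1 / (1 + [H⁺]/K2 + [H⁺]²/(K1K2)) = 1 / (1 + 10^+2.61 + 10^+1.22)
   = 1 / (1 + 407.38 + 16.596) = 1/424.98 = 0.002353
[CO3²⁻] = α₂ × DIC = 0.002353 × 3.23 = 0.00760 mmol/L = 7.60 μmol/L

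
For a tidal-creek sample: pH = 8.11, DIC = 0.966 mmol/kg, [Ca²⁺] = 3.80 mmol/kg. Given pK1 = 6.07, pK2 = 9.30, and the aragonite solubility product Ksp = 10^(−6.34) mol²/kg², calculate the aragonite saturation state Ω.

α₂ = 1 / (1 + [H⁺]/K2 + [H⁺]²/(K1K2)) = 1 / (1 + 10^+1.19 + 10^-0.85)
   = 1 / (1 + 15.488 + 0.14125) = 1/16.629 = 0.06013
[CO3²⁻] = α₂ × DIC = 0.06013 × 0.966 = 0.05809 mmol/kg
Ksp = 10^(−6.34) = 4.571×10^-7
Ω = [Ca²⁺][CO3²⁻]/Ksp = (3.80×10^-3)(5.809×10^-5) / 4.571×10^-7 = 0.483

Ω = 0.483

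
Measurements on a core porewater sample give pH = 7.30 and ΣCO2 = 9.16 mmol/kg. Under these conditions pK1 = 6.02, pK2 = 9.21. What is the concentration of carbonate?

α₂ = 1 / (1 + [H⁺]/K2 + [H⁺]²/(K1K2)) = 1 / (1 + 10^+1.91 + 10^+0.63)
   = 1 / (1 + 81.283 + 4.2658) = 1/86.549 = 0.01155
[CO3²⁻] = α₂ × DIC = 0.01155 × 9.16 = 0.106 mmol/kg

[CO3²⁻] = 0.106 mmol/kg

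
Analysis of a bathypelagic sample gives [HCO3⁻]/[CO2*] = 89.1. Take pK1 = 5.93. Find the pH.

pH = 7.88

From K1 = [H⁺][HCO3⁻]/[CO2*]:  pH = pK1 + log₁₀([HCO3⁻]/[CO2*])
log₁₀(89.1) = +1.950
pH = 5.93 + (+1.950) = 7.88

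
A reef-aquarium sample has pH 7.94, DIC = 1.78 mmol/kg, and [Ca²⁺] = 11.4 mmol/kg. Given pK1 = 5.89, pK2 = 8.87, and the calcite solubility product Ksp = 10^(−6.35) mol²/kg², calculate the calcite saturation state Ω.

Ω = 4.74

α₂ = 1 / (1 + [H⁺]/K2 + [H⁺]²/(K1K2)) = 1 / (1 + 10^+0.93 + 10^-1.12)
   = 1 / (1 + 8.5114 + 0.075858) = 1/9.5872 = 0.1043
[CO3²⁻] = α₂ × DIC = 0.1043 × 1.78 = 0.1857 mmol/kg
Ksp = 10^(−6.35) = 4.467×10^-7
Ω = [Ca²⁺][CO3²⁻]/Ksp = (11.4×10^-3)(1.857×10^-4) / 4.467×10^-7 = 4.74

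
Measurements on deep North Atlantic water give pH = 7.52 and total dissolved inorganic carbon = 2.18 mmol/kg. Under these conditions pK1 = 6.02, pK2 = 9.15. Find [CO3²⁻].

α₂ = 1 / (1 + [H⁺]/K2 + [H⁺]²/(K1K2)) = 1 / (1 + 10^+1.63 + 10^+0.13)
   = 1 / (1 + 42.658 + 1.3490) = 1/45.007 = 0.02222
[CO3²⁻] = α₂ × DIC = 0.02222 × 2.18 = 0.0484 mmol/kg

[CO3²⁻] = 0.0484 mmol/kg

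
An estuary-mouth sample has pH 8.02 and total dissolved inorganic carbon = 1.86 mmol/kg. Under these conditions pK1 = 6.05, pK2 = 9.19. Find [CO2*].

α₀ = 1 / (1 + K1/[H⁺] + K1K2/[H⁺]²) = 1 / (1 + 10^+1.97 + 10^+0.80)
   = 1 / (1 + 93.325 + 6.3096) = 1/100.64 = 0.009937
[CO2*] = α₀ × DIC = 0.009937 × 1.86 = 0.0185 mmol/kg = 18.5 μmol/kg

[CO2*] = 18.5 μmol/kg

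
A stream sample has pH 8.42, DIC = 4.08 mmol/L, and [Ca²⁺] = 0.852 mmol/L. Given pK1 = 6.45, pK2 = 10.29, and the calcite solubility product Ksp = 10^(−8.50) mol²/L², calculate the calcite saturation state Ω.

α₂ = 1 / (1 + [H⁺]/K2 + [H⁺]²/(K1K2)) = 1 / (1 + 10^+1.87 + 10^-0.10)
   = 1 / (1 + 74.131 + 0.79433) = 1/75.925 = 0.01317
[CO3²⁻] = α₂ × DIC = 0.01317 × 4.08 = 0.05374 mmol/L
Ksp = 10^(−8.50) = 3.162×10^-9
Ω = [Ca²⁺][CO3²⁻]/Ksp = (0.852×10^-3)(5.374×10^-5) / 3.162×10^-9 = 14.5

Ω = 14.5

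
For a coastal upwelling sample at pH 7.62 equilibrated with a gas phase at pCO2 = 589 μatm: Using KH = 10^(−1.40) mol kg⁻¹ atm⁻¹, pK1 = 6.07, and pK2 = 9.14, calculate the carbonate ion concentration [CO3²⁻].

[CO3²⁻] = 0.0251 mmol/kg

[CO2*] = KH · pCO2 = 10^(−1.40) × 589×10^-6 = 2.345×10^-5 mol/kg
α₀ = 1/(1 + K1/[H⁺] + K1K2/[H⁺]²) = 1/(1 + 10^+1.55 + 10^+0.03) = 0.02663
DIC = [CO2*]/α₀ = 2.345×10^-5 / 0.02663 = 0.8806 mmol/kg
[CO3²⁻] = α₂·DIC; α₂ = 0.02853, so [CO3²⁻] = 0.02853 × 0.8806 = 0.0251 mmol/kg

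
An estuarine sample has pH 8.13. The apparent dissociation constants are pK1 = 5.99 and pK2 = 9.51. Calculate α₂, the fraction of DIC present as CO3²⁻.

α₂ = 0.0397

α₂ = 1 / (1 + [H⁺]/K2 + [H⁺]²/(K1K2)) = 1 / (1 + 10^+1.38 + 10^-0.76)
   = 1 / (1 + 23.988 + 0.17378) = 1/25.162 = 0.03974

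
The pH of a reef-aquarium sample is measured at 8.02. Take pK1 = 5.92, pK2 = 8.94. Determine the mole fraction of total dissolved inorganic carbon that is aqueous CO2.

α₀ = 0.00704

α₀ = 1 / (1 + K1/[H⁺] + K1K2/[H⁺]²) = 1 / (1 + 10^+2.10 + 10^+1.18)
   = 1 / (1 + 125.89 + 15.136) = 1/142.03 = 0.007041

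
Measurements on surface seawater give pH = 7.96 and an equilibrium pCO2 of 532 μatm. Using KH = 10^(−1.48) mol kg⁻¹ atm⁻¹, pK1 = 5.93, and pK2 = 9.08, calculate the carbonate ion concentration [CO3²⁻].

[CO2*] = KH · pCO2 = 10^(−1.48) × 532×10^-6 = 1.762×10^-5 mol/kg
α₀ = 1/(1 + K1/[H⁺] + K1K2/[H⁺]²) = 1/(1 + 10^+2.03 + 10^+0.91) = 0.008600
DIC = [CO2*]/α₀ = 1.762×10^-5 / 0.008600 = 2.048 mmol/kg
[CO3²⁻] = α₂·DIC; α₂ = 0.06990, so [CO3²⁻] = 0.06990 × 2.048 = 0.143 mmol/kg

[CO3²⁻] = 0.143 mmol/kg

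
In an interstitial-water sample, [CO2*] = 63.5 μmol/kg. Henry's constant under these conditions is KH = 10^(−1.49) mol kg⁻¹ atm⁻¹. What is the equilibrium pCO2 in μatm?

KH = 10^(−1.49) = 3.236×10^-2 mol kg⁻¹ atm⁻¹
pCO2 = [CO2*]/KH = 63.5×10^-6 / 3.236×10^-2 = 1.96×10^-3 atm = 1960 μatm

pCO2 = 1960 μatm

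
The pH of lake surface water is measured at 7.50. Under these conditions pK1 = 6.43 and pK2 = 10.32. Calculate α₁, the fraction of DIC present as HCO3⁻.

α₁ = 0.920

α₁ = 1 / (1 + [H⁺]/K1 + K2/[H⁺]) = 1 / (1 + 10^-1.07 + 10^-2.82)
   = 1 / (1 + 0.085114 + 0.0015136) = 1/1.0866 = 0.9203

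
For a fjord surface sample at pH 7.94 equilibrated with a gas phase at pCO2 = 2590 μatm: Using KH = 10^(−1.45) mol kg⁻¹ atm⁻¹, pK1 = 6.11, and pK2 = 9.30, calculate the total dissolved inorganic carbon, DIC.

DIC = 6.58 mmol/kg

[CO2*] = KH · pCO2 = 10^(−1.45) × 2590×10^-6 = 9.190×10^-5 mol/kg
α₀ = 1/(1 + K1/[H⁺] + K1K2/[H⁺]²) = 1/(1 + 10^+1.83 + 10^+0.47) = 0.01397
DIC = [CO2*]/α₀ = 9.190×10^-5 / 0.01397 = 6.58 mmol/kg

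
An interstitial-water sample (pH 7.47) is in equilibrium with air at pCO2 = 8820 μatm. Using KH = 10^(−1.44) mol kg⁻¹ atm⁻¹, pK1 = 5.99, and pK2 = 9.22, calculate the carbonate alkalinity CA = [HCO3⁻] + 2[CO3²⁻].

CA = 10.0 mmol/kg

[CO2*] = KH · pCO2 = 10^(−1.44) × 8820×10^-6 = 3.202×10^-4 mol/kg
α₀ = 1/(1 + K1/[H⁺] + K1K2/[H⁺]²) = 1/(1 + 10^+1.48 + 10^-0.27) = 0.03151
DIC = [CO2*]/α₀ = 3.202×10^-4 / 0.03151 = 10.16 mmol/kg
CA = (α₁ + 2α₂)·DIC = (0.9516 + 2×0.01692) × 10.16 = 10.0 mmol/kg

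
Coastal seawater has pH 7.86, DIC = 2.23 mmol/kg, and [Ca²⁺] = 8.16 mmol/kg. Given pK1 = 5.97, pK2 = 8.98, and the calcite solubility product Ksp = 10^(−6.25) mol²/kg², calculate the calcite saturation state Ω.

α₂ = 1 / (1 + [H⁺]/K2 + [H⁺]²/(K1K2)) = 1 / (1 + 10^+1.12 + 10^-0.77)
   = 1 / (1 + 13.183 + 0.16982) = 1/14.352 = 0.06967
[CO3²⁻] = α₂ × DIC = 0.06967 × 2.23 = 0.1554 mmol/kg
Ksp = 10^(−6.25) = 5.623×10^-7
Ω = [Ca²⁺][CO3²⁻]/Ksp = (8.16×10^-3)(1.554×10^-4) / 5.623×10^-7 = 2.25

Ω = 2.25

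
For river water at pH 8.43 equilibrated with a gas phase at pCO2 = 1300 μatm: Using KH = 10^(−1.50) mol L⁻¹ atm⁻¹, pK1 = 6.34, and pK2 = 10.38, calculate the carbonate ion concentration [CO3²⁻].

[CO2*] = KH · pCO2 = 10^(−1.50) × 1300×10^-6 = 4.111×10^-5 mol/L
α₀ = 1/(1 + K1/[H⁺] + K1K2/[H⁺]²) = 1/(1 + 10^+2.09 + 10^+0.14) = 0.007974
DIC = [CO2*]/α₀ = 4.111×10^-5 / 0.007974 = 5.155 mmol/L
[CO3²⁻] = α₂·DIC; α₂ = 0.01101, so [CO3²⁻] = 0.01101 × 5.155 = 0.0567 mmol/L

[CO3²⁻] = 0.0567 mmol/L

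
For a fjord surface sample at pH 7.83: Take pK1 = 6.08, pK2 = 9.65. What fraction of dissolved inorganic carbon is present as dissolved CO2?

α₀ = 0.0172

α₀ = 1 / (1 + K1/[H⁺] + K1K2/[H⁺]²) = 1 / (1 + 10^+1.75 + 10^-0.07)
   = 1 / (1 + 56.234 + 0.85114) = 1/58.085 = 0.01722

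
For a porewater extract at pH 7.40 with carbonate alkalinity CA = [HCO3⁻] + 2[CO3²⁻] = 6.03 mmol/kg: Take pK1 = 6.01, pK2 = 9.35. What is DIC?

DIC = 6.20 mmol/kg

CA = [HCO3⁻] + 2[CO3²⁻] = (α₁ + 2α₂)·DIC
At pH 7.40: [H⁺]/K1 = 10^-1.39 = 0.040738, K2/[H⁺] = 10^-1.95 = 0.011220
α₁ = 1/(1 + 0.040738 + 0.011220) = 1/1.0520 = 0.9506; α₂ = α₁·K2/[H⁺] = 0.01067
α₁ + 2α₂ = 0.9719
DIC = CA / (α₁ + 2α₂) = 6.03 / 0.9719 = 6.20 mmol/kg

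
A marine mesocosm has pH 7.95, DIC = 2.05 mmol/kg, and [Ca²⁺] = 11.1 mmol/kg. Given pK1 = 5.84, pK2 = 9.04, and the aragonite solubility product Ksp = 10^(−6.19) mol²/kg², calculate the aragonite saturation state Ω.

α₂ = 1 / (1 + [H⁺]/K2 + [H⁺]²/(K1K2)) = 1 / (1 + 10^+1.09 + 10^-1.02)
   = 1 / (1 + 12.303 + 0.095499) = 1/13.398 = 0.07464
[CO3²⁻] = α₂ × DIC = 0.07464 × 2.05 = 0.1530 mmol/kg
Ksp = 10^(−6.19) = 6.457×10^-7
Ω = [Ca²⁺][CO3²⁻]/Ksp = (11.1×10^-3)(1.530×10^-4) / 6.457×10^-7 = 2.63

Ω = 2.63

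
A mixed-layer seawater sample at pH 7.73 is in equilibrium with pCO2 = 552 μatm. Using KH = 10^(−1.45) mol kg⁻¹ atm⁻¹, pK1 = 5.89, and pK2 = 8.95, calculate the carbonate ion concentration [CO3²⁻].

[CO2*] = KH · pCO2 = 10^(−1.45) × 552×10^-6 = 1.959×10^-5 mol/kg
α₀ = 1/(1 + K1/[H⁺] + K1K2/[H⁺]²) = 1/(1 + 10^+1.84 + 10^+0.62) = 0.01345
DIC = [CO2*]/α₀ = 1.959×10^-5 / 0.01345 = 1.456 mmol/kg
[CO3²⁻] = α₂·DIC; α₂ = 0.05607, so [CO3²⁻] = 0.05607 × 1.456 = 0.0816 mmol/kg

[CO3²⁻] = 0.0816 mmol/kg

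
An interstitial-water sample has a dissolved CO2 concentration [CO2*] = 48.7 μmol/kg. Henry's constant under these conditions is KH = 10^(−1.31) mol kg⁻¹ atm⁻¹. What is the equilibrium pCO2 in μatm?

pCO2 = 994 μatm

KH = 10^(−1.31) = 4.898×10^-2 mol kg⁻¹ atm⁻¹
pCO2 = [CO2*]/KH = 48.7×10^-6 / 4.898×10^-2 = 9.94×10^-4 atm = 994 μatm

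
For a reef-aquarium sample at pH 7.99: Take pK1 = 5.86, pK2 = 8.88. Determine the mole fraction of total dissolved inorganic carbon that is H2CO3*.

α₀ = 1 / (1 + K1/[H⁺] + K1K2/[H⁺]²) = 1 / (1 + 10^+2.13 + 10^+1.24)
   = 1 / (1 + 134.90 + 17.378) = 1/153.27 = 0.006524

α₀ = 0.00652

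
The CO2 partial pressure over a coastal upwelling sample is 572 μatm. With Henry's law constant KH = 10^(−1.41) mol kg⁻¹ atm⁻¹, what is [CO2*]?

[CO2*] = 22.3 μmol/kg

KH = 10^(−1.41) = 3.890×10^-2 mol kg⁻¹ atm⁻¹
[CO2*] = KH · pCO2 = 3.890×10^-2 × 572×10^-6 atm = 2.23×10^-5 mol/kg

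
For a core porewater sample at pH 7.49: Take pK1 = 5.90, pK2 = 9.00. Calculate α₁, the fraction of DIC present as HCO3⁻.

α₁ = 1 / (1 + [H⁺]/K1 + K2/[H⁺]) = 1 / (1 + 10^-1.59 + 10^-1.51)
   = 1 / (1 + 0.025704 + 0.030903) = 1/1.0566 = 0.9464

α₁ = 0.946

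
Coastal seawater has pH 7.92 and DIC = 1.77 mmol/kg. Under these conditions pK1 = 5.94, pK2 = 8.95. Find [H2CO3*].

[CO2*] = 16.8 μmol/kg

α₀ = 1 / (1 + K1/[H⁺] + K1K2/[H⁺]²) = 1 / (1 + 10^+1.98 + 10^+0.95)
   = 1 / (1 + 95.499 + 8.9125) = 1/105.41 = 0.009487
[CO2*] = α₀ × DIC = 0.009487 × 1.77 = 0.0168 mmol/kg = 16.8 μmol/kg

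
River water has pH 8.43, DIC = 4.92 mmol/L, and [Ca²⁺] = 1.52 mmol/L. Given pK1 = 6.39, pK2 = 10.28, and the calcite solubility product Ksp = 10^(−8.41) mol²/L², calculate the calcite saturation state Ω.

Ω = 26.5

α₂ = 1 / (1 + [H⁺]/K2 + [H⁺]²/(K1K2)) = 1 / (1 + 10^+1.85 + 10^-0.19)
   = 1 / (1 + 70.795 + 0.64565) = 1/72.440 = 0.01380
[CO3²⁻] = α₂ × DIC = 0.01380 × 4.92 = 0.06792 mmol/L
Ksp = 10^(−8.41) = 3.890×10^-9
Ω = [Ca²⁺][CO3²⁻]/Ksp = (1.52×10^-3)(6.792×10^-5) / 3.890×10^-9 = 26.5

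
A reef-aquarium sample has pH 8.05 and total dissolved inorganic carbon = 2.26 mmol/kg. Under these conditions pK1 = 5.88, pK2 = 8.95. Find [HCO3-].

α₁ = 1 / (1 + [H⁺]/K1 + K2/[H⁺]) = 1 / (1 + 10^-2.17 + 10^-0.90)
   = 1 / (1 + 0.0067608 + 0.12589) = 1/1.1327 = 0.8829
[HCO3⁻] = α₁ × DIC = 0.8829 × 2.26 = 2.00 mmol/kg

[HCO3⁻] = 2.00 mmol/kg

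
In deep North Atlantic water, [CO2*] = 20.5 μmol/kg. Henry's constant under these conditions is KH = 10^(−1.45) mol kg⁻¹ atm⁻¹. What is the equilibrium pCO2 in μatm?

KH = 10^(−1.45) = 3.548×10^-2 mol kg⁻¹ atm⁻¹
pCO2 = [CO2*]/KH = 20.5×10^-6 / 3.548×10^-2 = 5.78×10^-4 atm = 578 μatm

pCO2 = 578 μatm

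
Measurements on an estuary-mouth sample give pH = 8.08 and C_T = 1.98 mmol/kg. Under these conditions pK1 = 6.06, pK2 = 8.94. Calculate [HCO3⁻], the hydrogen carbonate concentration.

α₁ = 1 / (1 + [H⁺]/K1 + K2/[H⁺]) = 1 / (1 + 10^-2.02 + 10^-0.86)
   = 1 / (1 + 0.0095499 + 0.13804) = 1/1.1476 = 0.8714
[HCO3⁻] = α₁ × DIC = 0.8714 × 1.98 = 1.73 mmol/kg

[HCO3⁻] = 1.73 mmol/kg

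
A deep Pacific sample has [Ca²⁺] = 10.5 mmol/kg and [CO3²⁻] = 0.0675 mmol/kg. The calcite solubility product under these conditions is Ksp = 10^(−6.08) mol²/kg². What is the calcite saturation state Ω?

Ksp = 10^(−6.08) = 8.318×10^-7
Ω = [Ca²⁺][CO3²⁻]/Ksp = (10.5×10^-3)(0.0675×10^-3) / 8.318×10^-7 = 0.852

Ω = 0.852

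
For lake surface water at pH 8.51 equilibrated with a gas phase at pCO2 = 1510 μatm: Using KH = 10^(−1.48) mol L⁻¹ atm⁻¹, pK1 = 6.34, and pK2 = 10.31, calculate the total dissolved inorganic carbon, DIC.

DIC = 7.56 mmol/L

[CO2*] = KH · pCO2 = 10^(−1.48) × 1510×10^-6 = 5.000×10^-5 mol/L
α₀ = 1/(1 + K1/[H⁺] + K1K2/[H⁺]²) = 1/(1 + 10^+2.17 + 10^+0.37) = 0.006611
DIC = [CO2*]/α₀ = 5.000×10^-5 / 0.006611 = 7.56 mmol/L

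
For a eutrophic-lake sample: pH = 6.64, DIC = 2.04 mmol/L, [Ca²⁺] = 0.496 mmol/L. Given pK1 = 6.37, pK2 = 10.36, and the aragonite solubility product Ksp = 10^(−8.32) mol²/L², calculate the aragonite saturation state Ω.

Ω = 0.0262

α₂ = 1 / (1 + [H⁺]/K2 + [H⁺]²/(K1K2)) = 1 / (1 + 10^+3.72 + 10^+3.45)
   = 1 / (1 + 5248.1 + 2818.4) = 1/8067.5 = 0.0001240
[CO3²⁻] = α₂ × DIC = 0.0001240 × 2.04 = 0.0002529 mmol/L = 0.2529 μmol/L
Ksp = 10^(−8.32) = 4.786×10^-9
Ω = [Ca²⁺][CO3²⁻]/Ksp = (0.496×10^-3)(2.529×10^-7) / 4.786×10^-9 = 0.0262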